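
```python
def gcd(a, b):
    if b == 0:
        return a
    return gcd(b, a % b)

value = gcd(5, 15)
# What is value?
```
Call trace:
gcd(a=5, b=15)
  gcd(a=15, b=5)
    gcd(a=5, b=0)
    -> return 5
  -> return 5
-> return 5

Final answer: 5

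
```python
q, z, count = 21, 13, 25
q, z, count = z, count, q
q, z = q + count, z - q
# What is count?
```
Trace:
  q=21, z=13, count=25
  q=13, z=25, count=21
  q=34, z=12, count=21

Final answer: 21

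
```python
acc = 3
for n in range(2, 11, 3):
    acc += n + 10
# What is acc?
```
Trace:
  acc=3
  acc=15, n=2
  acc=30, n=5
  acc=48, n=8

Final answer: 48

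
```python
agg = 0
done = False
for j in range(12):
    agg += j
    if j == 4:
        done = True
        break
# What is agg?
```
Trace:
  agg=0
  agg=0, done=False
  agg=0, done=False, j=0
  agg=1, done=False, j=1
  agg=3, done=False, j=2
  agg=6, done=False, j=3
  agg=10, done=True, j=4

Final answer: 10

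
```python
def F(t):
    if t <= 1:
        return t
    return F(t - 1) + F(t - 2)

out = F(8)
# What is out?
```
Call trace (a repeated sub-call is expanded the first time; later identical calls just restate its return value):
F(t=8)
  F(t=7)
    F(t=6)
      F(t=5)
        F(t=4)
          F(t=3)
            F(t=2)
              F(t=1)
              -> return 1
              F(t=0)
              -> return 0
            -> return 1
            F(t=1)
            -> return 1
          -> return 2
          F(t=2) -> return 1  (same call as traced above)
        -> return 3
        F(t=3) -> return 2  (same call as traced above)
      -> return 5
      F(t=4) -> return 3  (same call as traced above)
    -> return 8
    F(t=5) -> return 5  (same call as traced above)
  -> return 13
  F(t=6) -> return 8  (same call as traced above)
-> return 21

Final answer: 21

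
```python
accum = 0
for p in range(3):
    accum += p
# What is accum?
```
Trace:
  accum=0
  accum=0, p=0
  accum=1, p=1
  accum=3, p=2

Final answer: 3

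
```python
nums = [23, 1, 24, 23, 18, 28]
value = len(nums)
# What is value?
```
Trace:
  nums=[23, 1, 24, 23, 18, 28]
  nums=[23, 1, 24, 23, 18, 28], value=6

Final answer: 6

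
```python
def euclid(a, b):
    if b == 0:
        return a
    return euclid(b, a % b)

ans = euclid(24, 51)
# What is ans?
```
Call trace:
euclid(a=24, b=51)
  euclid(a=51, b=24)
    euclid(a=24, b=3)
      euclid(a=3, b=0)
      -> return 3
    -> return 3
  -> return 3
-> return 3

Final answer: 3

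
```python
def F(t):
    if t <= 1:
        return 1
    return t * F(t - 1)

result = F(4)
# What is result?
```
Call trace:
F(t=4)
  F(t=3)
    F(t=2)
      F(t=1)
      -> return 1
    -> return 2
  -> return 6
-> return 24

Final answer: 24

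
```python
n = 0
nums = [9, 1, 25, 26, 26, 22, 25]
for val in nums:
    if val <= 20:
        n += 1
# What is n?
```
Trace:
  n=0
  n=1, val=9
  n=2, val=1
  n=2, val=25
  n=2, val=26
  n=2, val=26
  n=2, val=22
  n=2, val=25

Final answer: 2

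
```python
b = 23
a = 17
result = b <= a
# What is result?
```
Trace:
  b=23
  b=23, a=17
  b=23, a=17, result=False

Final answer: False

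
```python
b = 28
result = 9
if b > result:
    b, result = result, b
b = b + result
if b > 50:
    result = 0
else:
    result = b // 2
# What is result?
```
Trace:
  b=28
  b=28, result=9
  b=9, result=28
  b=37, result=28
  b=37, result=18

Final answer: 18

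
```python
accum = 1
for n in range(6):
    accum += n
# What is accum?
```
Trace:
  accum=1
  accum=1, n=0
  accum=2, n=1
  accum=4, n=2
  accum=7, n=3
  accum=11, n=4
  accum=16, n=5

Final answer: 16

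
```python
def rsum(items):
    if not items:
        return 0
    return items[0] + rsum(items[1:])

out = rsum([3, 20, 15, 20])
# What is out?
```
Call trace:
rsum(items=[3, 20, 15, 20])
  rsum(items=[20, 15, 20])
    rsum(items=[15, 20])
      rsum(items=[20])
        rsum(items=[])
        -> return 0
      -> return 20
    -> return 35
  -> return 55
-> return 58

Final answer: 58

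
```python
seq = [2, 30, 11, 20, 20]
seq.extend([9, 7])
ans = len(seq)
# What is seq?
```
Trace:
  seq=[2, 30, 11, 20, 20]
  seq=[2, 30, 11, 20, 20, 9, 7]
  seq=[2, 30, 11, 20, 20, 9, 7], ans=7

Final answer: [2, 30, 11, 20, 20, 9, 7]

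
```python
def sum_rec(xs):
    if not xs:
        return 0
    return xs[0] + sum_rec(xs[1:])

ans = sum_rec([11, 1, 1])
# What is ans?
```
Call trace:
sum_rec(xs=[11, 1, 1])
  sum_rec(xs=[1, 1])
    sum_rec(xs=[1])
      sum_rec(xs=[])
      -> return 0
    -> return 1
  -> return 2
-> return 13

Final answer: 13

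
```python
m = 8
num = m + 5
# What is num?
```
Trace:
  m=8
  m=8, num=13

Final answer: 13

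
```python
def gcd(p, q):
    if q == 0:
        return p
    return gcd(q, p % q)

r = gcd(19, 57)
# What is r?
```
Call trace:
gcd(p=19, q=57)
  gcd(p=57, q=19)
    gcd(p=19, q=0)
    -> return 19
  -> return 19
-> return 19

Final answer: 19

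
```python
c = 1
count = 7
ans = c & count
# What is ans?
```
Trace:
  c=1
  c=1, count=7
  c=1, count=7, ans=1

Final answer: 1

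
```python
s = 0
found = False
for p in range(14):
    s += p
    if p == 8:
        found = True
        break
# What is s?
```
Trace:
  s=0
  s=0, found=False
  s=0, found=False, p=0
  s=1, found=False, p=1
  s=3, found=False, p=2
  s=6, found=False, p=3
  s=10, found=False, p=4
  s=15, found=False, p=5
  s=21, found=False, p=6
  s=28, found=False, p=7
  s=36, found=True, p=8

Final answer: 36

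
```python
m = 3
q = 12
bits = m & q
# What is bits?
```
Trace:
  m=3
  m=3, q=12
  m=3, q=12, bits=0

Final answer: 0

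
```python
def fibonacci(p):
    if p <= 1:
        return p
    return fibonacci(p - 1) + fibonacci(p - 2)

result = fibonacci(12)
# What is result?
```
Call trace (a repeated sub-call is expanded the first time; later identical calls just restate its return value):
fibonacci(p=12)
  fibonacci(p=11)
    fibonacci(p=10)
      fibonacci(p=9)
        fibonacci(p=8)
          fibonacci(p=7)
            fibonacci(p=6)
              fibonacci(p=5)
                fibonacci(p=4)
                  fibonacci(p=3)
                    fibonacci(p=2)
                      fibonacci(p=1)
                      -> return 1
                      fibonacci(p=0)
                      -> return 0
                    -> return 1
                    fibonacci(p=1)
                    -> return 1
                  -> return 2
                  fibonacci(p=2) -> return 1  (same call as traced above)
                -> return 3
                fibonacci(p=3) -> return 2  (same call as traced above)
              -> return 5
              fibonacci(p=4) -> return 3  (same call as traced above)
            -> return 8
            fibonacci(p=5) -> return 5  (same call as traced above)
          -> return 13
          fibonacci(p=6) -> return 8  (same call as traced above)
        -> return 21
        fibonacci(p=7) -> return 13  (same call as traced above)
      -> return 34
      fibonacci(p=8) -> return 21  (same call as traced above)
    -> return 55
    fibonacci(p=9) -> return 34  (same call as traced above)
  -> return 89
  fibonacci(p=10) -> return 55  (same call as traced above)
-> return 144

Final answer: 144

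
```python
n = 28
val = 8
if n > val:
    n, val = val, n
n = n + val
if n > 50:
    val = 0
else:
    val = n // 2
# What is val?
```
Trace:
  n=28
  n=28, val=8
  n=8, val=28
  n=36, val=28
  n=36, val=18

Final answer: 18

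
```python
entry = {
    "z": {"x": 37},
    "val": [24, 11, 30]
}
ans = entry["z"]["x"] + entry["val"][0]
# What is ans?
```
Trace:
  entry={'z': {'x': 37}, 'val': [24, 11, 30]}
  entry={'z': {'x': 37}, 'val': [24, 11, 30]}, ans=61

Final answer: 61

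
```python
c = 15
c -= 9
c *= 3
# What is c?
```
Trace:
  c=15
  c=6
  c=18

Final answer: 18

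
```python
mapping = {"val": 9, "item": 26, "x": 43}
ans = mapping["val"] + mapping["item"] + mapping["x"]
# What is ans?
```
Trace:
  mapping={'val': 9, 'item': 26, 'x': 43}
  mapping={'val': 9, 'item': 26, 'x': 43}, ans=78

Final answer: 78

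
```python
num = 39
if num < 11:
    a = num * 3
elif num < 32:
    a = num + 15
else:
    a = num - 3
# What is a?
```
Trace:
  num=39
  num=39, a=36

Final answer: 36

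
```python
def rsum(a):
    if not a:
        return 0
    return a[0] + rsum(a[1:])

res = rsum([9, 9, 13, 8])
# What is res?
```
Call trace:
rsum(a=[9, 9, 13, 8])
  rsum(a=[9, 13, 8])
    rsum(a=[13, 8])
      rsum(a=[8])
        rsum(a=[])
        -> return 0
      -> return 8
    -> return 21
  -> return 30
-> return 39

Final answer: 39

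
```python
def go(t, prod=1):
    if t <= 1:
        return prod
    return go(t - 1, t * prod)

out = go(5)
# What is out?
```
Call trace:
go(t=5, prod=1)
  go(t=4, prod=5)
    go(t=3, prod=20)
      go(t=2, prod=60)
        go(t=1, prod=120)
        -> return 120
      -> return 120
    -> return 120
  -> return 120
-> return 120

Final answer: 120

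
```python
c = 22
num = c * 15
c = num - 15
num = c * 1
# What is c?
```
Trace:
  c=22
  c=22, num=330
  c=315, num=330
  c=315, num=315

Final answer: 315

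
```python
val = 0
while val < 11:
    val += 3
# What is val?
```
Trace:
  val=0
  val=3
  val=6
  val=9
  val=12

Final answer: 12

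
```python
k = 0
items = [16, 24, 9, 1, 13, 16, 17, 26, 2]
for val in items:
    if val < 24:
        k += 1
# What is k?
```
Trace:
  k=0
  k=1, val=16
  k=1, val=24
  k=2, val=9
  k=3, val=1
  k=4, val=13
  k=5, val=16
  k=6, val=17
  k=6, val=26
  k=7, val=2

Final answer: 7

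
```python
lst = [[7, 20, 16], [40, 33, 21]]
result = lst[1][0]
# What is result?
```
Trace:
  lst=[[7, 20, 16], [40, 33, 21]]
  lst=[[7, 20, 16], [40, 33, 21]], result=40

Final answer: 40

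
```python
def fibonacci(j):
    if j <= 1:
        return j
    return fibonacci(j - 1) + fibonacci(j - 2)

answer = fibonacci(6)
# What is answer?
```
Call trace (a repeated sub-call is expanded the first time; later identical calls just restate its return value):
fibonacci(j=6)
  fibonacci(j=5)
    fibonacci(j=4)
      fibonacci(j=3)
        fibonacci(j=2)
          fibonacci(j=1)
          -> return 1
          fibonacci(j=0)
          -> return 0
        -> return 1
        fibonacci(j=1)
        -> return 1
      -> return 2
      fibonacci(j=2) -> return 1  (same call as traced above)
    -> return 3
    fibonacci(j=3) -> return 2  (same call as traced above)
  -> return 5
  fibonacci(j=4) -> return 3  (same call as traced above)
-> return 8

Final answer: 8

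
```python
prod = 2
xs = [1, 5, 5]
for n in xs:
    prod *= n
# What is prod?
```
Trace:
  prod=2
  prod=2, n=1
  prod=10, n=5
  prod=50, n=5

Final answer: 50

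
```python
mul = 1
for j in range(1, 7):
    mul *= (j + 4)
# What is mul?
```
Trace:
  mul=1
  mul=5, j=1
  mul=30, j=2
  mul=210, j=3
  mul=1680, j=4
  mul=15120, j=5
  mul=151200, j=6

Final answer: 151200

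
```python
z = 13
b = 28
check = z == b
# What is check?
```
Trace:
  z=13
  z=13, b=28
  z=13, b=28, check=False

Final answer: False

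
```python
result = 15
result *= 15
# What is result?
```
Trace:
  result=15
  result=225

Final answer: 225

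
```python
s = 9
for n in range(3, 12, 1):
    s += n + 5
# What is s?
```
Trace:
  s=9
  s=17, n=3
  s=26, n=4
  s=36, n=5
  s=47, n=6
  s=59, n=7
  s=72, n=8
  s=86, n=9
  s=101, n=10
  s=117, n=11

Final answer: 117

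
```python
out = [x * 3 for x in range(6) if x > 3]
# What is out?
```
Trace:
  x=0
  x=1
  x=2
  x=3
  x=4
  x=5
  out=[12, 15]

Final answer: [12, 15]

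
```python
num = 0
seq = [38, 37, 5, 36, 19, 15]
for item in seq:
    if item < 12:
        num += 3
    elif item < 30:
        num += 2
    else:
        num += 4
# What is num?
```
Trace:
  num=0
  num=4, item=38
  num=8, item=37
  num=11, item=5
  num=15, item=36
  num=17, item=19
  num=19, item=15

Final answer: 19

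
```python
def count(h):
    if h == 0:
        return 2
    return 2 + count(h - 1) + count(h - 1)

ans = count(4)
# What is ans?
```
Call trace (a repeated sub-call is expanded the first time; later identical calls just restate its return value):
count(h=4)
  count(h=3)
    count(h=2)
      count(h=1)
        count(h=0)
        -> return 2
        count(h=0)
        -> return 2
      -> return 6
      count(h=1) -> return 6  (same call as traced above)
    -> return 14
    count(h=2) -> return 14  (same call as traced above)
  -> return 30
  count(h=3) -> return 30  (same call as traced above)
-> return 62

Final answer: 62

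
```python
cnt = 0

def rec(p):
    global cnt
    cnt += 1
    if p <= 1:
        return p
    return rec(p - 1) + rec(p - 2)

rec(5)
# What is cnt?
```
Call trace (a repeated sub-call is expanded the first time; later identical calls just restate its return value):
rec(p=5)
  rec(p=4)
    rec(p=3)
      rec(p=2)
        rec(p=1)
        -> return 1
        rec(p=0)
        -> return 0
      -> return 1
      rec(p=1)
      -> return 1
    -> return 2
    rec(p=2) -> return 1  (same call as traced above)
  -> return 3
  rec(p=3) -> return 2  (same call as traced above)
-> return 5

cnt is incremented once per call, so count the calls in each subtree. Let C(p) = number of calls made by rec(p).
C(0) = C(1) = 1 (base case, no recursion); C(p) = 1 + C(p - 1) + C(p - 2) otherwise.
C(2) = 1 + C(1) + C(0) = 1 + 1 + 1 = 3
C(3) = 1 + C(2) + C(1) = 1 + 3 + 1 = 5
C(4) = 1 + C(3) + C(2) = 1 + 5 + 3 = 9
C(5) = 1 + C(4) + C(3) = 1 + 9 + 5 = 15
cnt = C(5) = 15

Final answer: 15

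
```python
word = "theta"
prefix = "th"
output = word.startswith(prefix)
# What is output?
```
Trace:
  word='theta'
  word='theta', prefix='th'
  word='theta', prefix='th', output=True

Final answer: True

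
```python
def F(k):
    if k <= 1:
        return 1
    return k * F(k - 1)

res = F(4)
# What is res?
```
Call trace:
F(k=4)
  F(k=3)
    F(k=2)
      F(k=1)
      -> return 1
    -> return 2
  -> return 6
-> return 24

Final answer: 24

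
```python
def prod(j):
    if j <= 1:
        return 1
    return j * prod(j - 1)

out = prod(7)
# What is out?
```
Call trace:
prod(j=7)
  prod(j=6)
    prod(j=5)
      prod(j=4)
        prod(j=3)
          prod(j=2)
            prod(j=1)
            -> return 1
          -> return 2
        -> return 6
      -> return 24
    -> return 120
  -> return 720
-> return 5040

Final answer: 5040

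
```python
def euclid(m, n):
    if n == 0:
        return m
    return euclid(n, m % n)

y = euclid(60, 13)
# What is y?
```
Call trace:
euclid(m=60, n=13)
  euclid(m=13, n=8)
    euclid(m=8, n=5)
      euclid(m=5, n=3)
        euclid(m=3, n=2)
          euclid(m=2, n=1)
            euclid(m=1, n=0)
            -> return 1
          -> return 1
        -> return 1
      -> return 1
    -> return 1
  -> return 1
-> return 1

Final answer: 1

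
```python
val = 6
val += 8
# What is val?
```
Trace:
  val=6
  val=14

Final answer: 14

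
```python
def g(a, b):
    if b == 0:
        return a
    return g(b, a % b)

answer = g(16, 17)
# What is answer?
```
Call trace:
g(a=16, b=17)
  g(a=17, b=16)
    g(a=16, b=1)
      g(a=1, b=0)
      -> return 1
    -> return 1
  -> return 1
-> return 1

Final answer: 1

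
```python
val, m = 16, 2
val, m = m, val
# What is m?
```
Trace:
  val=16, m=2
  val=2, m=16

Final answer: 16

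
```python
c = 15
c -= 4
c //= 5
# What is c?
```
Trace:
  c=15
  c=11
  c=2

Final answer: 2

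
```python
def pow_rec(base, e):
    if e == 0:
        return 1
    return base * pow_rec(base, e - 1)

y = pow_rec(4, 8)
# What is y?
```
Call trace:
pow_rec(base=4, e=8)
  pow_rec(base=4, e=7)
    pow_rec(base=4, e=6)
      pow_rec(base=4, e=5)
        pow_rec(base=4, e=4)
          pow_rec(base=4, e=3)
            pow_rec(base=4, e=2)
              pow_rec(base=4, e=1)
                pow_rec(base=4, e=0)
                -> return 1
              -> return 4
            -> return 16
          -> return 64
        -> return 256
      -> return 1024
    -> return 4096
  -> return 16384
-> return 65536

Final answer: 65536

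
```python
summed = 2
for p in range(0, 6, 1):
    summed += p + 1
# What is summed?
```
Trace:
  summed=2
  summed=3, p=0
  summed=5, p=1
  summed=8, p=2
  summed=12, p=3
  summed=17, p=4
  summed=23, p=5

Final answer: 23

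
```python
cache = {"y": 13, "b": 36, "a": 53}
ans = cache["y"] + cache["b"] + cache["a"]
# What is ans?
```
Trace:
  cache={'y': 13, 'b': 36, 'a': 53}
  cache={'y': 13, 'b': 36, 'a': 53}, ans=102

Final answer: 102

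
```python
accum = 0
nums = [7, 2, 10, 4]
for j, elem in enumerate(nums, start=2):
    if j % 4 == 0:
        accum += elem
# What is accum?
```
Trace:
  accum=0
  accum=0, j=2, elem=7
  accum=0, j=3, elem=2
  accum=10, j=4, elem=10
  accum=10, j=5, elem=4

Final answer: 10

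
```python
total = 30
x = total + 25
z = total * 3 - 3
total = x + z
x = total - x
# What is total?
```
Trace:
  total=30
  total=30, x=55
  total=30, x=55, z=87
  total=142, x=55, z=87
  total=142, x=87, z=87

Final answer: 142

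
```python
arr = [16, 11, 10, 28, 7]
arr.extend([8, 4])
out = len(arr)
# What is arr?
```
Trace:
  arr=[16, 11, 10, 28, 7]
  arr=[16, 11, 10, 28, 7, 8, 4]
  arr=[16, 11, 10, 28, 7, 8, 4], out=7

Final answer: [16, 11, 10, 28, 7, 8, 4]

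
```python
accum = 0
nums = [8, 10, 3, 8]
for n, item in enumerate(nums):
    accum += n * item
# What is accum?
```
Trace:
  accum=0
  accum=0, n=0, item=8
  accum=10, n=1, item=10
  accum=16, n=2, item=3
  accum=40, n=3, item=8

Final answer: 40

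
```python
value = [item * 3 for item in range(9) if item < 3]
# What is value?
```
Trace:
  item=0
  item=1
  item=2
  item=3
  item=4
  item=5
  item=6
  item=7
  item=8
  value=[0, 3, 6]

Final answer: [0, 3, 6]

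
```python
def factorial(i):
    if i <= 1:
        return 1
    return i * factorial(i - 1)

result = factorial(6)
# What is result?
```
Call trace:
factorial(i=6)
  factorial(i=5)
    factorial(i=4)
      factorial(i=3)
        factorial(i=2)
          factorial(i=1)
          -> return 1
        -> return 2
      -> return 6
    -> return 24
  -> return 120
-> return 720

Final answer: 720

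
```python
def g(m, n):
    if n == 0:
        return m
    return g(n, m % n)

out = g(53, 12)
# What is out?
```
Call trace:
g(m=53, n=12)
  g(m=12, n=5)
    g(m=5, n=2)
      g(m=2, n=1)
        g(m=1, n=0)
        -> return 1
      -> return 1
    -> return 1
  -> return 1
-> return 1

Final answer: 1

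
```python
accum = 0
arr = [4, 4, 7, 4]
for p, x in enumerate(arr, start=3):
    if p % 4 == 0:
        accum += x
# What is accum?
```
Trace:
  accum=0
  accum=0, p=3, x=4
  accum=4, p=4, x=4
  accum=4, p=5, x=7
  accum=4, p=6, x=4

Final answer: 4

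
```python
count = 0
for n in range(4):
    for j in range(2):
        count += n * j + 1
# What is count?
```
Trace:
  count=0
  count=1, n=0, j=0
  count=2, n=0, j=1
  count=3, n=1, j=0
  count=5, n=1, j=1
  count=6, n=2, j=0
  count=9, n=2, j=1
  count=10, n=3, j=0
  count=14, n=3, j=1

Final answer: 14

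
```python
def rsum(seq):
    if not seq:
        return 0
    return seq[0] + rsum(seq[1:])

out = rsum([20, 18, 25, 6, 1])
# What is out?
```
Call trace:
rsum(seq=[20, 18, 25, 6, 1])
  rsum(seq=[18, 25, 6, 1])
    rsum(seq=[25, 6, 1])
      rsum(seq=[6, 1])
        rsum(seq=[1])
          rsum(seq=[])
          -> return 0
        -> return 1
      -> return 7
    -> return 32
  -> return 50
-> return 70

Final answer: 70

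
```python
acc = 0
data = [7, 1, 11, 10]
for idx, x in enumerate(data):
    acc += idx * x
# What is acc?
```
Trace:
  acc=0
  acc=0, idx=0, x=7
  acc=1, idx=1, x=1
  acc=23, idx=2, x=11
  acc=53, idx=3, x=10

Final answer: 53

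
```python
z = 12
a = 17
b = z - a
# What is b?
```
Trace:
  z=12
  z=12, a=17
  z=12, a=17, b=-5

Final answer: -5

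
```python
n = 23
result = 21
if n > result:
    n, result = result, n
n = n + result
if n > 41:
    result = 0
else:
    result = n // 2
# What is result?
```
Trace:
  n=23
  n=23, result=21
  n=21, result=23
  n=44, result=23
  n=44, result=0

Final answer: 0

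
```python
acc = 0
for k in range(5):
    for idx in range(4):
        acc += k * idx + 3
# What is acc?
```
Trace:
  acc=0
  acc=3, k=0, idx=0
  acc=6, k=0, idx=1
  acc=9, k=0, idx=2
  acc=12, k=0, idx=3
  acc=15, k=1, idx=0
  acc=19, k=1, idx=1
  acc=24, k=1, idx=2
  acc=30, k=1, idx=3
  acc=33, k=2, idx=0
  acc=38, k=2, idx=1
  acc=45, k=2, idx=2
  acc=54, k=2, idx=3
  acc=57, k=3, idx=0
  acc=63, k=3, idx=1
  acc=72, k=3, idx=2
  acc=84, k=3, idx=3
  acc=87, k=4, idx=0
  acc=94, k=4, idx=1
  acc=105, k=4, idx=2
  acc=120, k=4, idx=3

Final answer: 120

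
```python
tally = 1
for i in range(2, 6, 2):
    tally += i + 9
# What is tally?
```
Trace:
  tally=1
  tally=12, i=2
  tally=25, i=4

Final answer: 25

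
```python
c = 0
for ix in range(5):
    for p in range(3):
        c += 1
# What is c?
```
Trace:
  c=0
  c=1, ix=0, p=0
  c=2, ix=0, p=1
  c=3, ix=0, p=2
  c=4, ix=1, p=0
  c=5, ix=1, p=1
  c=6, ix=1, p=2
  c=7, ix=2, p=0
  c=8, ix=2, p=1
  c=9, ix=2, p=2
  c=10, ix=3, p=0
  c=11, ix=3, p=1
  c=12, ix=3, p=2
  c=13, ix=4, p=0
  c=14, ix=4, p=1
  c=15, ix=4, p=2

Final answer: 15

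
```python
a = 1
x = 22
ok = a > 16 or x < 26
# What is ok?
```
Trace:
  a=1
  a=1, x=22
  a=1, x=22, ok=True

Final answer: True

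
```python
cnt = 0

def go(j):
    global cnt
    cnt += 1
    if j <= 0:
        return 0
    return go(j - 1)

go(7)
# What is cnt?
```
Call trace:
go(j=7)
  go(j=6)
    go(j=5)
      go(j=4)
        go(j=3)
          go(j=2)
            go(j=1)
              go(j=0)
              -> return 0
            -> return 0
          -> return 0
        -> return 0
      -> return 0
    -> return 0
  -> return 0
-> return 0

cnt is incremented once per call. go is entered once for each j = 7, 6, 5, 4, 3, 2, 1, 0 (the j <= 0 call returns without recursing), i.e. 7 + 1 calls.
cnt = 8

Final answer: 8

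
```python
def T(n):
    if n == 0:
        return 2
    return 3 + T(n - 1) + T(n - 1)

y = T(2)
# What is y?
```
Call trace (a repeated sub-call is expanded the first time; later identical calls just restate its return value):
T(n=2)
  T(n=1)
    T(n=0)
    -> return 2
    T(n=0)
    -> return 2
  -> return 7
  T(n=1) -> return 7  (same call as traced above)
-> return 17

Final answer: 17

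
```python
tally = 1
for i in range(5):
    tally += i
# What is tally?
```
Trace:
  tally=1
  tally=1, i=0
  tally=2, i=1
  tally=4, i=2
  tally=7, i=3
  tally=11, i=4

Final answer: 11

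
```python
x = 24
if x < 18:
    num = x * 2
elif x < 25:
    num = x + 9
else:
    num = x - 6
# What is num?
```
Trace:
  x=24
  x=24, num=33

Final answer: 33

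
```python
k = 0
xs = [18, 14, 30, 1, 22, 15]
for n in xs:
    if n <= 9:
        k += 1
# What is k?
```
Trace:
  k=0
  k=0, n=18
  k=0, n=14
  k=0, n=30
  k=1, n=1
  k=1, n=22
  k=1, n=15

Final answer: 1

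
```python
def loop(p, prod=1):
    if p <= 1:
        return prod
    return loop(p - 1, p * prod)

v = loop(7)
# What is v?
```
Call trace:
loop(p=7, prod=1)
  loop(p=6, prod=7)
    loop(p=5, prod=42)
      loop(p=4, prod=210)
        loop(p=3, prod=840)
          loop(p=2, prod=2520)
            loop(p=1, prod=5040)
            -> return 5040
          -> return 5040
        -> return 5040
      -> return 5040
    -> return 5040
  -> return 5040
-> return 5040

Final answer: 5040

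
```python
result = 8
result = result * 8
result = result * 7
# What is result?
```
Trace:
  result=8
  result=64
  result=448

Final answer: 448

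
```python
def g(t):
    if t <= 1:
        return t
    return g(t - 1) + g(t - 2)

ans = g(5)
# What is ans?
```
Call trace (a repeated sub-call is expanded the first time; later identical calls just restate its return value):
g(t=5)
  g(t=4)
    g(t=3)
      g(t=2)
        g(t=1)
        -> return 1
        g(t=0)
        -> return 0
      -> return 1
      g(t=1)
      -> return 1
    -> return 2
    g(t=2) -> return 1  (same call as traced above)
  -> return 3
  g(t=3) -> return 2  (same call as traced above)
-> return 5

Final answer: 5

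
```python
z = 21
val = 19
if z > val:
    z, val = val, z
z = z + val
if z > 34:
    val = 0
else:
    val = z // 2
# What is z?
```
Trace:
  z=21
  z=21, val=19
  z=19, val=21
  z=40, val=21
  z=40, val=0

Final answer: 40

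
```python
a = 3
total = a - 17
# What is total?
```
Trace:
  a=3
  a=3, total=-14

Final answer: -14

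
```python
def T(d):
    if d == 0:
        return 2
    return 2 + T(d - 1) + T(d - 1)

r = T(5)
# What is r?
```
Call trace (a repeated sub-call is expanded the first time; later identical calls just restate its return value):
T(d=5)
  T(d=4)
    T(d=3)
      T(d=2)
        T(d=1)
          T(d=0)
          -> return 2
          T(d=0)
          -> return 2
        -> return 6
        T(d=1) -> return 6  (same call as traced above)
      -> return 14
      T(d=2) -> return 14  (same call as traced above)
    -> return 30
    T(d=3) -> return 30  (same call as traced above)
  -> return 62
  T(d=4) -> return 62  (same call as traced above)
-> return 126

Final answer: 126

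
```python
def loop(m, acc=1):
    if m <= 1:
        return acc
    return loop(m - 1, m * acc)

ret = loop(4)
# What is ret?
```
Call trace:
loop(m=4, acc=1)
  loop(m=3, acc=4)
    loop(m=2, acc=12)
      loop(m=1, acc=24)
      -> return 24
    -> return 24
  -> return 24
-> return 24

Final answer: 24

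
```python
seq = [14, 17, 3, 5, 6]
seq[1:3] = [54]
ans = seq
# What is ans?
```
Trace:
  seq=[14, 17, 3, 5, 6]
  seq=[14, 54, 5, 6]
  seq=[14, 54, 5, 6], ans=[14, 54, 5, 6]

Final answer: [14, 54, 5, 6]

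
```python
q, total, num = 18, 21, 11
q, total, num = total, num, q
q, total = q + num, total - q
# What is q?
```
Trace:
  q=18, total=21, num=11
  q=21, total=11, num=18
  q=39, total=-10, num=18

Final answer: 39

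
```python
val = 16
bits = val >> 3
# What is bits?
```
Trace:
  val=16
  val=16, bits=2

Final answer: 2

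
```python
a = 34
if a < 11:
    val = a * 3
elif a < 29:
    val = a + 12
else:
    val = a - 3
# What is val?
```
Trace:
  a=34
  a=34, val=31

Final answer: 31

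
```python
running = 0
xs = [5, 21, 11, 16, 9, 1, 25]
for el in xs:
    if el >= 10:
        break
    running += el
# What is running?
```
Trace:
  running=0
  running=5, el=5
  running=5, el=21

Final answer: 5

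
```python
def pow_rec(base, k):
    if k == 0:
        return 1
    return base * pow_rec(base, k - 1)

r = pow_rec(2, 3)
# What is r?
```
Call trace:
pow_rec(base=2, k=3)
  pow_rec(base=2, k=2)
    pow_rec(base=2, k=1)
      pow_rec(base=2, k=0)
      -> return 1
    -> return 2
  -> return 4
-> return 8

Final answer: 8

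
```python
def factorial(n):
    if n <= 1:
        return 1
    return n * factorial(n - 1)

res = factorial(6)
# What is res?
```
Call trace:
factorial(n=6)
  factorial(n=5)
    factorial(n=4)
      factorial(n=3)
        factorial(n=2)
          factorial(n=1)
          -> return 1
        -> return 2
      -> return 6
    -> return 24
  -> return 120
-> return 720

Final answer: 720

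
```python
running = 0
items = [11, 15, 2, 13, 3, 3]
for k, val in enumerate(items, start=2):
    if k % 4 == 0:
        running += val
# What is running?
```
Trace:
  running=0
  running=0, k=2, val=11
  running=0, k=3, val=15
  running=2, k=4, val=2
  running=2, k=5, val=13
  running=2, k=6, val=3
  running=2, k=7, val=3

Final answer: 2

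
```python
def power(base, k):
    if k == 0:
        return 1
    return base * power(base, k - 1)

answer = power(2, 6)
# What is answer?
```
Call trace:
power(base=2, k=6)
  power(base=2, k=5)
    power(base=2, k=4)
      power(base=2, k=3)
        power(base=2, k=2)
          power(base=2, k=1)
            power(base=2, k=0)
            -> return 1
          -> return 2
        -> return 4
      -> return 8
    -> return 16
  -> return 32
-> return 64

Final answer: 64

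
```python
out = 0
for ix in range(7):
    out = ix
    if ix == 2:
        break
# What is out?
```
Trace:
  out=0
  out=0, ix=0
  out=1, ix=1
  out=2, ix=2

Final answer: 2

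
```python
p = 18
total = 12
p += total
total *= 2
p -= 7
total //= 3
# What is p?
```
Trace:
  p=18
  p=18, total=12
  p=30, total=12
  p=30, total=24
  p=23, total=24
  p=23, total=8

Final answer: 23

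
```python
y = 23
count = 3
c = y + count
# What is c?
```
Trace:
  y=23
  y=23, count=3
  y=23, count=3, c=26

Final answer: 26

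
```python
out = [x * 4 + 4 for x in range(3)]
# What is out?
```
Trace:
  x=0
  x=1
  x=2
  out=[4, 8, 12]

Final answer: [4, 8, 12]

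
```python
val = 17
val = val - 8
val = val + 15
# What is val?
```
Trace:
  val=17
  val=9
  val=24

Final answer: 24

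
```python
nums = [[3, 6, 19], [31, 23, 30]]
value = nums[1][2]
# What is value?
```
Trace:
  nums=[[3, 6, 19], [31, 23, 30]]
  nums=[[3, 6, 19], [31, 23, 30]], value=30

Final answer: 30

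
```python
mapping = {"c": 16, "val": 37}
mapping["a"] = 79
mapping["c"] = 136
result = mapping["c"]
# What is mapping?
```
Trace:
  mapping={'c': 16, 'val': 37}
  mapping={'c': 16, 'val': 37, 'a': 79}
  mapping={'c': 136, 'val': 37, 'a': 79}
  mapping={'c': 136, 'val': 37, 'a': 79}, result=136

Final answer: {'c': 136, 'val': 37, 'a': 79}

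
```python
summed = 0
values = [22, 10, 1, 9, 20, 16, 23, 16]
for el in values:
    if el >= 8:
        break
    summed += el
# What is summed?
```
Trace:
  summed=0
  summed=0, el=22

Final answer: 0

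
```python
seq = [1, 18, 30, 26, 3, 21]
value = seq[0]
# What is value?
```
Trace:
  seq=[1, 18, 30, 26, 3, 21]
  seq=[1, 18, 30, 26, 3, 21], value=1

Final answer: 1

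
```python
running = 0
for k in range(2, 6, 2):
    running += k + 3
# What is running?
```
Trace:
  running=0
  running=5, k=2
  running=12, k=4

Final answer: 12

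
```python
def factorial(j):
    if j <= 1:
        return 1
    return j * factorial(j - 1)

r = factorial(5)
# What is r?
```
Call trace:
factorial(j=5)
  factorial(j=4)
    factorial(j=3)
      factorial(j=2)
        factorial(j=1)
        -> return 1
      -> return 2
    -> return 6
  -> return 24
-> return 120

Final answer: 120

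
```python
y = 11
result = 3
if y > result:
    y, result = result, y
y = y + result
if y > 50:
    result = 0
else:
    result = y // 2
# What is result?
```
Trace:
  y=11
  y=11, result=3
  y=3, result=11
  y=14, result=11
  y=14, result=7

Final answer: 7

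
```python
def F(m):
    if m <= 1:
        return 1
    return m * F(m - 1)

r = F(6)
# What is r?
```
Call trace:
F(m=6)
  F(m=5)
    F(m=4)
      F(m=3)
        F(m=2)
          F(m=1)
          -> return 1
        -> return 2
      -> return 6
    -> return 24
  -> return 120
-> return 720

Final answer: 720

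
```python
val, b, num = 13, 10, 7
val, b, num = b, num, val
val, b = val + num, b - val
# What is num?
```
Trace:
  val=13, b=10, num=7
  val=10, b=7, num=13
  val=23, b=-3, num=13

Final answer: 13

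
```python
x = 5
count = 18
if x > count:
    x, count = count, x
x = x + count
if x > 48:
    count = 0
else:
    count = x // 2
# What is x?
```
Trace:
  x=5
  x=5, count=18
  x=5, count=18
  x=23, count=18
  x=23, count=11

Final answer: 23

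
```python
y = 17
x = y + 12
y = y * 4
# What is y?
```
Trace:
  y=17
  y=17, x=29
  y=68, x=29

Final answer: 68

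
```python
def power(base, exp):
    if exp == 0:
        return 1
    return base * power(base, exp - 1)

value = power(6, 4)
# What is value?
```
Call trace:
power(base=6, exp=4)
  power(base=6, exp=3)
    power(base=6, exp=2)
      power(base=6, exp=1)
        power(base=6, exp=0)
        -> return 1
      -> return 6
    -> return 36
  -> return 216
-> return 1296

Final answer: 1296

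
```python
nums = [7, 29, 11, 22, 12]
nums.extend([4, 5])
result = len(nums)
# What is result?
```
Trace:
  nums=[7, 29, 11, 22, 12]
  nums=[7, 29, 11, 22, 12, 4, 5]
  nums=[7, 29, 11, 22, 12, 4, 5], result=7

Final answer: 7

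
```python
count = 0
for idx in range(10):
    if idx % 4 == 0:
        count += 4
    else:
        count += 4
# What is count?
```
Trace:
  count=0
  count=4, idx=0
  count=8, idx=1
  count=12, idx=2
  count=16, idx=3
  count=20, idx=4
  count=24, idx=5
  count=28, idx=6
  count=32, idx=7
  count=36, idx=8
  count=40, idx=9

Final answer: 40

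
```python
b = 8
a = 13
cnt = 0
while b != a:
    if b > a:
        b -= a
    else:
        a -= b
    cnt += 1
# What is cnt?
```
Trace:
  b=8
  b=8, a=13
  b=8, a=13, cnt=0
  b=8, a=5, cnt=1
  b=3, a=5, cnt=2
  b=3, a=2, cnt=3
  b=1, a=2, cnt=4
  b=1, a=1, cnt=5

Final answer: 5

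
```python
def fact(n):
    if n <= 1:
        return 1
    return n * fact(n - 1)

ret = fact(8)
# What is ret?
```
Call trace:
fact(n=8)
  fact(n=7)
    fact(n=6)
      fact(n=5)
        fact(n=4)
          fact(n=3)
            fact(n=2)
              fact(n=1)
              -> return 1
            -> return 2
          -> return 6
        -> return 24
      -> return 120
    -> return 720
  -> return 5040
-> return 40320

Final answer: 40320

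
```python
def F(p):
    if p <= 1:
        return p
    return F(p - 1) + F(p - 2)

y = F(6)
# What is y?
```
Call trace (a repeated sub-call is expanded the first time; later identical calls just restate its return value):
F(p=6)
  F(p=5)
    F(p=4)
      F(p=3)
        F(p=2)
          F(p=1)
          -> return 1
          F(p=0)
          -> return 0
        -> return 1
        F(p=1)
        -> return 1
      -> return 2
      F(p=2) -> return 1  (same call as traced above)
    -> return 3
    F(p=3) -> return 2  (same call as traced above)
  -> return 5
  F(p=4) -> return 3  (same call as traced above)
-> return 8

Final answer: 8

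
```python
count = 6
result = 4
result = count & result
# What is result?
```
Trace:
  count=6
  count=6, result=4
  count=6, result=4

Final answer: 4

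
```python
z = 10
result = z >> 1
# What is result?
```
Trace:
  z=10
  z=10, result=5

Final answer: 5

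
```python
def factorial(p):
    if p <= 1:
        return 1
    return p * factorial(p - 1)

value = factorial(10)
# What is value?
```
Call trace:
factorial(p=10)
  factorial(p=9)
    factorial(p=8)
      factorial(p=7)
        factorial(p=6)
          factorial(p=5)
            factorial(p=4)
              factorial(p=3)
                factorial(p=2)
                  factorial(p=1)
                  -> return 1
                -> return 2
              -> return 6
            -> return 24
          -> return 120
        -> return 720
      -> return 5040
    -> return 40320
  -> return 362880
-> return 3628800

Final answer: 3628800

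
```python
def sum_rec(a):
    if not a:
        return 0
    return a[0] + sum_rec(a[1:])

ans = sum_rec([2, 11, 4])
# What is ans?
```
Call trace:
sum_rec(a=[2, 11, 4])
  sum_rec(a=[11, 4])
    sum_rec(a=[4])
      sum_rec(a=[])
      -> return 0
    -> return 4
  -> return 15
-> return 17

Final answer: 17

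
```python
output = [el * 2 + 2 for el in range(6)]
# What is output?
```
Trace:
  el=0
  el=1
  el=2
  el=3
  el=4
  el=5
  output=[2, 4, 6, 8, 10, 12]

Final answer: [2, 4, 6, 8, 10, 12]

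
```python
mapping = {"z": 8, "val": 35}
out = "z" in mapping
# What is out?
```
Trace:
  mapping={'z': 8, 'val': 35}
  mapping={'z': 8, 'val': 35}, out=True

Final answer: True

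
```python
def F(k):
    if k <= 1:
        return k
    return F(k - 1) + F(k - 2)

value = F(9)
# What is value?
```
Call trace (a repeated sub-call is expanded the first time; later identical calls just restate its return value):
F(k=9)
  F(k=8)
    F(k=7)
      F(k=6)
        F(k=5)
          F(k=4)
            F(k=3)
              F(k=2)
                F(k=1)
                -> return 1
                F(k=0)
                -> return 0
              -> return 1
              F(k=1)
              -> return 1
            -> return 2
            F(k=2) -> return 1  (same call as traced above)
          -> return 3
          F(k=3) -> return 2  (same call as traced above)
        -> return 5
        F(k=4) -> return 3  (same call as traced above)
      -> return 8
      F(k=5) -> return 5  (same call as traced above)
    -> return 13
    F(k=6) -> return 8  (same call as traced above)
  -> return 21
  F(k=7) -> return 13  (same call as traced above)
-> return 34

Final answer: 34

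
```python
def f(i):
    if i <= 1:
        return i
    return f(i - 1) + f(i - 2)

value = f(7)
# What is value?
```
Call trace (a repeated sub-call is expanded the first time; later identical calls just restate its return value):
f(i=7)
  f(i=6)
    f(i=5)
      f(i=4)
        f(i=3)
          f(i=2)
            f(i=1)
            -> return 1
            f(i=0)
            -> return 0
          -> return 1
          f(i=1)
          -> return 1
        -> return 2
        f(i=2) -> return 1  (same call as traced above)
      -> return 3
      f(i=3) -> return 2  (same call as traced above)
    -> return 5
    f(i=4) -> return 3  (same call as traced above)
  -> return 8
  f(i=5) -> return 5  (same call as traced above)
-> return 13

Final answer: 13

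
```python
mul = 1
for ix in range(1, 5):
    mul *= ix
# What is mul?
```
Trace:
  mul=1
  mul=1, ix=1
  mul=2, ix=2
  mul=6, ix=3
  mul=24, ix=4

Final answer: 24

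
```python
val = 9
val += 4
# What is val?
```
Trace:
  val=9
  val=13

Final answer: 13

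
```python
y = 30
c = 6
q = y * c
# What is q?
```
Trace:
  y=30
  y=30, c=6
  y=30, c=6, q=180

Final answer: 180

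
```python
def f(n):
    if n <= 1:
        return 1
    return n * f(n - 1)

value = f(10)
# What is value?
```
Call trace:
f(n=10)
  f(n=9)
    f(n=8)
      f(n=7)
        f(n=6)
          f(n=5)
            f(n=4)
              f(n=3)
                f(n=2)
                  f(n=1)
                  -> return 1
                -> return 2
              -> return 6
            -> return 24
          -> return 120
        -> return 720
      -> return 5040
    -> return 40320
  -> return 362880
-> return 3628800

Final answer: 3628800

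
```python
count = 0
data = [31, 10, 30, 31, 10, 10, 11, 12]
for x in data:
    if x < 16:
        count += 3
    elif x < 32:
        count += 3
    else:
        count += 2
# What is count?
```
Trace:
  count=0
  count=3, x=31
  count=6, x=10
  count=9, x=30
  count=12, x=31
  count=15, x=10
  count=18, x=10
  count=21, x=11
  count=24, x=12

Final answer: 24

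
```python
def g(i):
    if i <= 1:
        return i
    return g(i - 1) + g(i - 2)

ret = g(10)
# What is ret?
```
Call trace (a repeated sub-call is expanded the first time; later identical calls just restate its return value):
g(i=10)
  g(i=9)
    g(i=8)
      g(i=7)
        g(i=6)
          g(i=5)
            g(i=4)
              g(i=3)
                g(i=2)
                  g(i=1)
                  -> return 1
                  g(i=0)
                  -> return 0
                -> return 1
                g(i=1)
                -> return 1
              -> return 2
              g(i=2) -> return 1  (same call as traced above)
            -> return 3
            g(i=3) -> return 2  (same call as traced above)
          -> return 5
          g(i=4) -> return 3  (same call as traced above)
        -> return 8
        g(i=5) -> return 5  (same call as traced above)
      -> return 13
      g(i=6) -> return 8  (same call as traced above)
    -> return 21
    g(i=7) -> return 13  (same call as traced above)
  -> return 34
  g(i=8) -> return 21  (same call as traced above)
-> return 55

Final answer: 55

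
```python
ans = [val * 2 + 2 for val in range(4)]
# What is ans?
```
Trace:
  val=0
  val=1
  val=2
  val=3
  ans=[2, 4, 6, 8]

Final answer: [2, 4, 6, 8]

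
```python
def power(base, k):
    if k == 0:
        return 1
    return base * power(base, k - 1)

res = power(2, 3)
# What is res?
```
Call trace:
power(base=2, k=3)
  power(base=2, k=2)
    power(base=2, k=1)
      power(base=2, k=0)
      -> return 1
    -> return 2
  -> return 4
-> return 8

Final answer: 8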